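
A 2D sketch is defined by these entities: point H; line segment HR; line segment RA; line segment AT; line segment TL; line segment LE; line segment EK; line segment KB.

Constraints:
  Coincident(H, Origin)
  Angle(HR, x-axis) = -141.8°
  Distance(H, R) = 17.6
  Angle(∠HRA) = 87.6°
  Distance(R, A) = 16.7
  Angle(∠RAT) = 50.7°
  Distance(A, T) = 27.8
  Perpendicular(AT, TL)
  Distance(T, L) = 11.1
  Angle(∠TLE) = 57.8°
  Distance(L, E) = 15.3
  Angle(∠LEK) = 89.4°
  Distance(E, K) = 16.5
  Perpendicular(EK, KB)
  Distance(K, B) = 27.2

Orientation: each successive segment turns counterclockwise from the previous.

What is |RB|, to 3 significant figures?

37.2

H is at the origin; HR runs at -141.8° with length 17.6, so R = (-13.8, -10.9). ∠HRA = 87.6° gives RA at -49.4° from the x-axis; with |RA| = 16.7, A = (-2.96, -23.6). ∠RAT = 50.7° gives AT at 79.9° from the x-axis; with |AT| = 27.8, T = (1.91, 3.81). AT ⟂ TL, so TL runs at 170°; with |TL| = 11.1, L = (-9.02, 5.75). ∠TLE = 57.8° gives LE at -67.9° from the x-axis; with |LE| = 15.3, E = (-3.26, -8.42). ∠LEK = 89.4° gives EK at 22.7° from the x-axis; with |EK| = 16.5, K = (12.0, -2.06). EK ⟂ KB, so KB runs at 113°; with |KB| = 27.2, B = (1.47, 23.0). Then |RB| = |B − R| = 37.2.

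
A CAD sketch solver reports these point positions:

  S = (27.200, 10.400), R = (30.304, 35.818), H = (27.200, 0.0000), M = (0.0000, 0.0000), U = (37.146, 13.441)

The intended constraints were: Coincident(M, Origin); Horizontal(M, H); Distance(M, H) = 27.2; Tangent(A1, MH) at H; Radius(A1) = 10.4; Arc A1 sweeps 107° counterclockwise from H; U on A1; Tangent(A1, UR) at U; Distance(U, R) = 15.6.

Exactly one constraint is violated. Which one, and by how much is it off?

Distance(U, R) = 15.6 — off by 7.80.

M = (0.00, 0.00) ✓; M.y = 0.00, H.y = 0.00 ✓; |MH| = 27.20 ✓; ∠(SH, HM) = 90.00° ✓; |SH| = 10.40 ✓; bearing(S→U) − bearing(S→H) = 107.0° ✓; |SU| = 10.40 ✓; ∠(SU, UR) = 90.00° ✓; |UR| = 23.40 ✗.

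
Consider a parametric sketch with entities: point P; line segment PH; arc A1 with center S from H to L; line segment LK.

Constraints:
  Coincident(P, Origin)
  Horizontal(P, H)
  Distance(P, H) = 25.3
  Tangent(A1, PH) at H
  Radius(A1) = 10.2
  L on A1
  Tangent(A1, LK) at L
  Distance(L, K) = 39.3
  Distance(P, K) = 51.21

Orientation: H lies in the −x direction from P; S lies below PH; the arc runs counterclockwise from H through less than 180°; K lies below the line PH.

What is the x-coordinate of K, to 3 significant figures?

-14.1

Checks: |SL| = 10.20 ✓; ∠(SL, LK) = 90.00° ✓; |LK| = 39.30 ✓; |PK| = 51.21 ✓.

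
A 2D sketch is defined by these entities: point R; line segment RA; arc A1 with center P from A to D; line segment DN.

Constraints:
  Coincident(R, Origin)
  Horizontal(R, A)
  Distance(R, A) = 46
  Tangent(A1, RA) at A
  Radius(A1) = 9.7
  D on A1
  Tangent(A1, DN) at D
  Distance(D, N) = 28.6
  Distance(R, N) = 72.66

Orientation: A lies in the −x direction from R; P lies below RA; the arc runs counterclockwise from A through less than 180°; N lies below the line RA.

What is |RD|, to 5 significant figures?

55.573

Checks: |RA| = 46.00 ✓; |PD| = 9.700 ✓; ∠(PD, DN) = 90.00° ✓; |DN| = 28.60 ✓; |RN| = 72.66 ✓.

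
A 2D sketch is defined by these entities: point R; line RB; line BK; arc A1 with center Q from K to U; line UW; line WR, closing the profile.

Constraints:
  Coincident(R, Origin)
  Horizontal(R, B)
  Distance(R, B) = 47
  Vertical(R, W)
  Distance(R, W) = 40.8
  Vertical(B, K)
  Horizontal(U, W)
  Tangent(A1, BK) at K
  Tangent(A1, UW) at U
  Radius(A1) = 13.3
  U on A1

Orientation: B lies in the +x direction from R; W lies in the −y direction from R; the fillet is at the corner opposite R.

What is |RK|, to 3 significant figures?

54.5

R is at the origin; R and B share the same y with |RB| = 47.0 and B on the +x side, so B = (47.0, 0.00). RW is vertical with |RW| = 40.8 and W on the −y side, so W = (0.00, -40.8). The virtual corner opposite R is at (47.0, -40.8). Since A1 is tangent to BK there, QK ⟂ BK and the tangent condition forces QU to be normal to UW, with radius 13.3, so the center Q sits 13.3 in from both sides at Q = (33.7, -27.5). That places the tangent points at K = (47.0, -27.5) on BK and U = (33.7, -40.8) on UW. Then |RK| = |K − R| = 54.5.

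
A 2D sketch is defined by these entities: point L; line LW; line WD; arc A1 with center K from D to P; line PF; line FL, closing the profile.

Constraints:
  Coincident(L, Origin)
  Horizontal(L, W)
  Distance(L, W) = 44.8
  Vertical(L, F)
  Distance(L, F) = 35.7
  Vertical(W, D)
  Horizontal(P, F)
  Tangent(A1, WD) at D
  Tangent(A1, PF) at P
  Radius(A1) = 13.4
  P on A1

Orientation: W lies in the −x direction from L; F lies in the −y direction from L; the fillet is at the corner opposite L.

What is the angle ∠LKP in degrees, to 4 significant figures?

125.4°

L is at the origin; LW is horizontal with |LW| = 44.8 and W on the −x side, so W = (-44.80, 0.000). LF is vertical with |LF| = 35.7 and F on the −y side, so F = (0.000, -35.70). The virtual corner opposite L is at (-44.80, -35.70). Tangency of A1 to WD means the radius KD is perpendicular to WD and since A1 is tangent to PF there, KP ⟂ PF, with radius 13.4, so the center K sits 13.4 in from both sides at K = (-31.40, -22.30). That places the tangent points at D = (-44.80, -22.30) on WD and P = (-31.40, -35.70) on PF. Then cos ∠LKP = KL·KP / (|KL||KP|), giving 125.4°.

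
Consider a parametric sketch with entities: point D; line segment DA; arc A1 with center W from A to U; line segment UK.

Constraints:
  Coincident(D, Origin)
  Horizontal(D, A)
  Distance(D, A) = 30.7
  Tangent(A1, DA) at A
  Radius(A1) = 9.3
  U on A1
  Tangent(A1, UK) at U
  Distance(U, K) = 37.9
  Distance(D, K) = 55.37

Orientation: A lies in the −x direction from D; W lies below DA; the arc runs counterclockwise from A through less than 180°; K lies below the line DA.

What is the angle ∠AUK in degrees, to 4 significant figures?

125.6°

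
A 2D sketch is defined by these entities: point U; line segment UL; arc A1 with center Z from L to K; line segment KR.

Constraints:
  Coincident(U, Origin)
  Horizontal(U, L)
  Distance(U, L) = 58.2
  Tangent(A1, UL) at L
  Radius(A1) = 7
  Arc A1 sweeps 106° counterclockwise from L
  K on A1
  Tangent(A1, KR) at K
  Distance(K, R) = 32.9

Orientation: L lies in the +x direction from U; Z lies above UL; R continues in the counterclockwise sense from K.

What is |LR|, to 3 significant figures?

40.6

U is at the origin; U and L share the same y with |UL| = 58.2 and L on the +x side, so L = (58.2, 0.00). A1 meets UL tangentially, so ZL is at right angles to UL, so Z = L + (0, 7) = (58.2, 7.00). On A1, L sits at bearing -90° from Z; a 106° counterclockwise sweep puts K at bearing 16°, so K = Z + 7.0·(cos 16°, sin 16°) = (64.9, 8.93). Tangency of A1 to KR means the radius ZK is perpendicular to KR, so KR runs along (−sin 16°, cos 16°); with |KR| = 32.9, R = (55.9, 40.6). Then |LR| = |R − L| = 40.6.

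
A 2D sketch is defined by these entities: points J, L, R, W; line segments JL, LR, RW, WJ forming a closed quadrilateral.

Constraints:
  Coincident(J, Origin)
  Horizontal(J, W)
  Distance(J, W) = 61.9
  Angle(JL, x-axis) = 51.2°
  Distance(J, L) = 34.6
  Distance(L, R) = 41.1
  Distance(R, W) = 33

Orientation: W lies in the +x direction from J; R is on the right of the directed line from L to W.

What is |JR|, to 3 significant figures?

34.1

J is at the origin; J and W share the same y with |JW| = 61.9 and W in +x, so W = (61.9, 0). JL runs at 51.2° with |JL| = 34.6, so L = (21.7, 27.0). R is determined by |LR| = 41.1 and |RW| = 33.0 together: it lies at the intersection of circle(L, 41.1) and circle(W, 33.0). With |LW| = 48.4, the foot of the radical line on LW is 30.4 from L and the perpendicular offset is √(41.1² − 30.4²) = 27.6. Taking the right-of-LW solution: R = (31.5, -12.9).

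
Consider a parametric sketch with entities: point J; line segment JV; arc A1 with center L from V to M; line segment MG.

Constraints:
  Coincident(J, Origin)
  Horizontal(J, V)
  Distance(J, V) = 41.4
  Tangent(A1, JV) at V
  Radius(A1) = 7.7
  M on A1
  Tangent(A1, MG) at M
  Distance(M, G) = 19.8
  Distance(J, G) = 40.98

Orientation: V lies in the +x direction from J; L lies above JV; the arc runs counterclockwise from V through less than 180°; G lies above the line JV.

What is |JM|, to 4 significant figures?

48.34

J is at the origin; J and V share the same y with |JV| = 41.4 and V on the +x side, so V = (41.40, 0.000). Since A1 is tangent to JV there, LV ⟂ JV, so L = V + (0, 7.7) = (41.40, 7.700). Since LM ⟂ MG (tangency), |LG| = √(7.7² + 19.8²) = 21.24 regardless of where M sits on A1. So G lies on both circle(J, 40.98) and circle(L, 21.24); the above-JV intersection is G = (31.34, 26.41). M is the foot of the tangent from G: M = (46.40, 13.56).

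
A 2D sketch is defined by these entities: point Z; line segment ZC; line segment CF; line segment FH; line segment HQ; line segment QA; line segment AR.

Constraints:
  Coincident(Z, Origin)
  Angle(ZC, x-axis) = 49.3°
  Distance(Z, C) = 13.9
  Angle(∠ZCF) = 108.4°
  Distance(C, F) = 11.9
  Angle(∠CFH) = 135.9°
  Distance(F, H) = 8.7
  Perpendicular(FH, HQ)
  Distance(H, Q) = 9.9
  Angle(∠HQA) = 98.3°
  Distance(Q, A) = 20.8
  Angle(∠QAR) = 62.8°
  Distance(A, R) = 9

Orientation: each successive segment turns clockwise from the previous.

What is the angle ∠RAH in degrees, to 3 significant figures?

39.0°

Z is at the origin; ZC runs at 49.3° with length 13.9, so C = (9.06, 10.5). ∠ZCF = 108.4° gives CF at -22.3° from the x-axis; with |CF| = 11.9, F = (20.1, 6.02). ∠CFH = 135.9° gives FH at -66.4° from the x-axis; with |FH| = 8.7, H = (23.6, -1.95). The perpendicularity gives HQ at right angles to FH, so HQ runs at -156°; with |HQ| = 9.9, Q = (14.5, -5.91). ∠HQA = 98.3° gives QA at 122° from the x-axis; with |QA| = 20.8, A = (3.49, 11.7). ∠QAR = 62.8° gives AR at 4.70° from the x-axis; with |AR| = 9.0, R = (12.5, 12.5). Then cos ∠RAH = AR·AH / (|AR||AH|), giving 39.0°.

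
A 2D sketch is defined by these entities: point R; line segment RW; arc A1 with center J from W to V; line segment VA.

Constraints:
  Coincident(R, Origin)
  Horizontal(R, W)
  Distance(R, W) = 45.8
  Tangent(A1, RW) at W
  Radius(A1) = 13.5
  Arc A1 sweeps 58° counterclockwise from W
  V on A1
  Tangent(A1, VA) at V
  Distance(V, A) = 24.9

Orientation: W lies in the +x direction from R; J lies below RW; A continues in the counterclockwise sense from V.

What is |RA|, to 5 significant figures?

34.667

On A1, W sits at bearing 90° from J; a 58° counterclockwise sweep puts V at bearing 148°, so V = J + 13.5·(cos 148°, sin 148°) = (34.351, -6.3461). Tangency of A1 to VA means the radius JV is perpendicular to VA, so VA runs along (−sin 148°, cos 148°); with |VA| = 24.9, A = (21.156, -27.462). Then |RA| = |A − R| = 34.667.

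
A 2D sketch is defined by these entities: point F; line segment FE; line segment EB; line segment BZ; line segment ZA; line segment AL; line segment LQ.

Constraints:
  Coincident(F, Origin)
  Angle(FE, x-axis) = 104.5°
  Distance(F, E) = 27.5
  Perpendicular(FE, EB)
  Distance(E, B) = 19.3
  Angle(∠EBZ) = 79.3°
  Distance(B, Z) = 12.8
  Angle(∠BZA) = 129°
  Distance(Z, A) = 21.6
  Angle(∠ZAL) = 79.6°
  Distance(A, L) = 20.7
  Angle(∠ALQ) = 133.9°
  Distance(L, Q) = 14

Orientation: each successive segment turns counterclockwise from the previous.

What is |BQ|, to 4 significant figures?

23.06

∠ZAL = 79.6° gives AL at 86.60° from the x-axis; with |AL| = 20.7, L = (2.083, 25.72). ∠ALQ = 133.9° gives LQ at 132.7° from the x-axis; with |LQ| = 14.0, Q = (-7.411, 36.01). Then |BQ| = |Q − B| = 23.06.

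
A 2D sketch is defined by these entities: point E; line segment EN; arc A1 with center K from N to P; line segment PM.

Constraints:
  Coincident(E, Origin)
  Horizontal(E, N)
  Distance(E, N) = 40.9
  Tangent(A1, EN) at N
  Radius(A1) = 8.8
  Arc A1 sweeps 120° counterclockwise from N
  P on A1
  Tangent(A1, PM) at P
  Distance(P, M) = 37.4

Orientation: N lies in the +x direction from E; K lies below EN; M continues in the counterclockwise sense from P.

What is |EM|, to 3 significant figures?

69.1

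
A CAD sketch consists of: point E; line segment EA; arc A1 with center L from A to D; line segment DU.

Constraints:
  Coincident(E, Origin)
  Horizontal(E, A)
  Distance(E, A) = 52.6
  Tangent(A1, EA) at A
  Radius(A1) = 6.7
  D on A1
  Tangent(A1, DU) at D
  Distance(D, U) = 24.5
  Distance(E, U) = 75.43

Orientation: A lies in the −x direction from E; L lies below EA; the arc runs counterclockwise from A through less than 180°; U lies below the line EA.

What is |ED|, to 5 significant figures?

58.269

E is at the origin; EA is horizontal with |EA| = 52.6 and A on the −x side, so A = (-52.600, 0.0000). A1 meets EA tangentially, so LA is at right angles to EA, so L = A + (0, -6.7) = (-52.600, -6.7000). Since LD ⟂ DU (tangency), |LU| = √(6.7² + 24.5²) = 25.400 regardless of where D sits on A1. So U lies on both circle(E, 75.43) and circle(L, 25.400); the below-EA intersection is U = (-71.691, -23.453). D is the foot of the tangent from U: D = (-58.191, -3.0081).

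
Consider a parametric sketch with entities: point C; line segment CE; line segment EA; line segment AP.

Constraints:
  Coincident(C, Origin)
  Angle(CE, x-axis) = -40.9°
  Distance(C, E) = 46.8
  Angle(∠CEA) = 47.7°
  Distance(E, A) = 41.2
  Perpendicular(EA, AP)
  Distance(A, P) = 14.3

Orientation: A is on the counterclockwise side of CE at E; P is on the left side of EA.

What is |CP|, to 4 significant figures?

22.51

∠CEA = 47.7°, so EA runs at -40.9° + (180° − 47.7°) = 91.40° from the x-axis; with |EA| = 41.2, A = E + 41.2·(cos 91.40°, sin 91.40°) = (34.37, 10.55). EA is perpendicular to AP; with |AP| = 14.3 on the left of EA, P = A + 14.3·(-0.9997, -0.02443) = (20.07, 10.20). Then |CP| = |P − C| = 22.51.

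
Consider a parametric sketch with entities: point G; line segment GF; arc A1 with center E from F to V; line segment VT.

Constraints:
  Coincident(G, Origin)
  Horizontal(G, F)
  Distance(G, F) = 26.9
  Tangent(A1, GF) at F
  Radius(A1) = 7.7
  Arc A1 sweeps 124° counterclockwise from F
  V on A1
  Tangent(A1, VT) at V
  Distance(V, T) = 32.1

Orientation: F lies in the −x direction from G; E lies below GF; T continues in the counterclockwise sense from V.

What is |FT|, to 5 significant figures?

40.313

On A1, F sits at bearing 90° from E; a 124° counterclockwise sweep puts V at bearing 214°, so V = E + 7.7·(cos 214°, sin 214°) = (-33.284, -12.006). The tangent condition forces EV to be normal to VT, so VT runs along (−sin 214°, cos 214°); with |VT| = 32.1, T = (-15.333, -38.618). Then |FT| = |T − F| = 40.313.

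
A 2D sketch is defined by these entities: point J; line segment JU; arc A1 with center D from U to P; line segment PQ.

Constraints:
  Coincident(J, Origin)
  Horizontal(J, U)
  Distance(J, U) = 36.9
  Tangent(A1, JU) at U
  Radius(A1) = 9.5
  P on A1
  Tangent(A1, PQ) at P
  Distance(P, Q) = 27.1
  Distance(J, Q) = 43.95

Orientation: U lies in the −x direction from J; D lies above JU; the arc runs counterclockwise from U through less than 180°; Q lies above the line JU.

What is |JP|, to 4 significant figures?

28.80

Checks: |DP| = 9.500 ✓; ∠(DP, PQ) = 90.00° ✓; |PQ| = 27.10 ✓; |JQ| = 43.95 ✓.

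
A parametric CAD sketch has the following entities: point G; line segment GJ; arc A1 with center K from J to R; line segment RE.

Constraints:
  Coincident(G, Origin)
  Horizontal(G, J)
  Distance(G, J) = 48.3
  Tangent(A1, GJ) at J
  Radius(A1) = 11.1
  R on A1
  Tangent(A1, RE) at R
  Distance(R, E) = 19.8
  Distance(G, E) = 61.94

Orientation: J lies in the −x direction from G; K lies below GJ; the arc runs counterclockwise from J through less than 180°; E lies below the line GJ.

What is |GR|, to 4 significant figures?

60.60

Checks: |KJ| = 11.10 ✓; |KR| = 11.10 ✓; ∠(KR, RE) = 90.00° ✓; |RE| = 19.80 ✓; |GE| = 61.94 ✓.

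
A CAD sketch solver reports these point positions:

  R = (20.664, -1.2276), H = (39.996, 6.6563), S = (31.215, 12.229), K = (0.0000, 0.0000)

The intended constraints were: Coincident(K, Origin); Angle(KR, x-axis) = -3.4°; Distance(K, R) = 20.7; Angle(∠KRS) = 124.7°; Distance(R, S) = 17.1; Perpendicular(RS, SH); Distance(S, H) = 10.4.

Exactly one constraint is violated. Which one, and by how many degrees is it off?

Perpendicular(RS, SH) — off by 5.70°.

K = (0.00, 0.00) ✓; KR at -3.400° ✓; |KR| = 20.70 ✓; ∠KRS = 124.7° ✓; |RS| = 17.10 ✓; ∠(RS, SH) = 84.30° ✗; |SH| = 10.40 ✓.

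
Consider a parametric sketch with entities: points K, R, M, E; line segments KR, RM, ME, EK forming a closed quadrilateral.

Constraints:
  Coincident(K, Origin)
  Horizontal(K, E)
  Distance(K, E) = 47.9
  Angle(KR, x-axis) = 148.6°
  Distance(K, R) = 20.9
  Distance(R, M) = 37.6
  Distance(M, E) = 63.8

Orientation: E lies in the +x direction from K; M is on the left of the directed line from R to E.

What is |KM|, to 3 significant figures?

43.4

K is at the origin; KE is horizontal with |KE| = 47.9 and E in +x, so E = (47.9, 0). KR runs at 148.6° with |KR| = 20.9, so R = (-17.8, 10.9). M is determined by |RM| = 37.6 and |ME| = 63.8 together: it lies at the intersection of circle(R, 37.6) and circle(E, 63.8). With |RE| = 66.6, the foot of the radical line on RE is 13.4 from R and the perpendicular offset is √(37.6² − 13.4²) = 35.1. Taking the left-of-RE solution: M = (1.11, 43.4).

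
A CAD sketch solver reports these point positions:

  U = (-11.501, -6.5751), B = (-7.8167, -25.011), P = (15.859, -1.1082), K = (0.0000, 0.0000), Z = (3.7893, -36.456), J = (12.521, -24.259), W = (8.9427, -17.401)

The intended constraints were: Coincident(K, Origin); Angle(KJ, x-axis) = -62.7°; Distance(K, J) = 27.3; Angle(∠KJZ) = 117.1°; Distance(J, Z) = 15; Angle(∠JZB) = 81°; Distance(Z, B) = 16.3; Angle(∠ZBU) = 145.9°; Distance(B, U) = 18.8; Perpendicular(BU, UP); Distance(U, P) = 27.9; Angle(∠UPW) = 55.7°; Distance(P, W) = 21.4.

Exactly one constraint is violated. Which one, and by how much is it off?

Distance(P, W) = 21.4 — off by 3.70.

K = (0.00, 0.00) ✓; KJ at -62.70° ✓; |KJ| = 27.30 ✓; ∠KJZ = 117.1° ✓; |JZ| = 15.00 ✓; ∠JZB = 81.00° ✓; |ZB| = 16.30 ✓; ∠ZBU = 145.9° ✓; |BU| = 18.80 ✓; ∠(BU, UP) = 90.00° ✓; |UP| = 27.90 ✓; ∠UPW = 55.70° ✓; |PW| = 17.70 ✗.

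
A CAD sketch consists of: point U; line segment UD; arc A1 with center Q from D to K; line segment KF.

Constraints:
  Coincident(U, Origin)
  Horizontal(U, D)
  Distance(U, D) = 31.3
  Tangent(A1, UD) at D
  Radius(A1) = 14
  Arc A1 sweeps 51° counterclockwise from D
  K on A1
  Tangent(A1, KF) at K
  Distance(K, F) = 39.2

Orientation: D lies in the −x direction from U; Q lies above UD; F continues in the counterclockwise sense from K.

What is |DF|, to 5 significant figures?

50.348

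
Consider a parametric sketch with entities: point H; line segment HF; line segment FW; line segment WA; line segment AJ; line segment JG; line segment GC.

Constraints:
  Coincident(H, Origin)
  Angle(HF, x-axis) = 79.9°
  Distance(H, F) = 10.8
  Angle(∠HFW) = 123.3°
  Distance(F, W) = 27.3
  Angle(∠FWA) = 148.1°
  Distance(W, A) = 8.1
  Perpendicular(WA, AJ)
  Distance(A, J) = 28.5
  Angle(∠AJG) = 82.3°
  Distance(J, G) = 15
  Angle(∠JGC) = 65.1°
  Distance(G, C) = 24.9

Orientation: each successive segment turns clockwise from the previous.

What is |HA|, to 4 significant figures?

40.39

∠HFW = 123.3° gives FW at 23.20° from the x-axis; with |FW| = 27.3, W = (26.99, 21.39). ∠FWA = 148.1° gives WA at -8.700° from the x-axis; with |WA| = 8.1, A = (34.99, 20.16). Then |HA| = |A − H| = 40.39.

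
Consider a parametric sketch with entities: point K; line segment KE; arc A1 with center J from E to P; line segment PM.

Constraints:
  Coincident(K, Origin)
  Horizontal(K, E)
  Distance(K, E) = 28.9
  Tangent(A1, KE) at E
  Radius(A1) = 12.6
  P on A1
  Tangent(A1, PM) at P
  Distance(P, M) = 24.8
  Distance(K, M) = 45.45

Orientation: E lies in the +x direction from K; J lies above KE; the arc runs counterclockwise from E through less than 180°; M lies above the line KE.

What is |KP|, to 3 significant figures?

43.7

Checks: |JP| = 12.60 ✓; ∠(JP, PM) = 90.00° ✓; |PM| = 24.80 ✓; |KM| = 45.45 ✓.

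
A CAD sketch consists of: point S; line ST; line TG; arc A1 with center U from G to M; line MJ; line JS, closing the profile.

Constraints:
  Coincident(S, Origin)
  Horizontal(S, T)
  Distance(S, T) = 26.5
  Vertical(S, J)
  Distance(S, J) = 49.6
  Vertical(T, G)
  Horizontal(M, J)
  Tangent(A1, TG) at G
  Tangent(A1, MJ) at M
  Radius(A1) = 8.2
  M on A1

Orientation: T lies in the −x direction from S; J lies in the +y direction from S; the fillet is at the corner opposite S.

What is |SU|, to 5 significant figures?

45.264

S and J share the same x with |SJ| = 49.6 and J on the +y side, so J = (0.0000, 49.600). The virtual corner opposite S is at (-26.500, 49.600). Tangency of A1 to TG means the radius UG is perpendicular to TG and tangency of A1 to MJ means the radius UM is perpendicular to MJ, with radius 8.2, so the center U sits 8.2 in from both sides at U = (-18.300, 41.400). Then |SU| = |U − S| = 45.264.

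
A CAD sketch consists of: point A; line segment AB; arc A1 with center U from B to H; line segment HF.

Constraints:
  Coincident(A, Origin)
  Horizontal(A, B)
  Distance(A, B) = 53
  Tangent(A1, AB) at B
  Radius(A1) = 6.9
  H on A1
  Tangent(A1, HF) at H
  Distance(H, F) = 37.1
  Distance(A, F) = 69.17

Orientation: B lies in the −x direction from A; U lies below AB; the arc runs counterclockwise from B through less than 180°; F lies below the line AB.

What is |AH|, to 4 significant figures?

60.34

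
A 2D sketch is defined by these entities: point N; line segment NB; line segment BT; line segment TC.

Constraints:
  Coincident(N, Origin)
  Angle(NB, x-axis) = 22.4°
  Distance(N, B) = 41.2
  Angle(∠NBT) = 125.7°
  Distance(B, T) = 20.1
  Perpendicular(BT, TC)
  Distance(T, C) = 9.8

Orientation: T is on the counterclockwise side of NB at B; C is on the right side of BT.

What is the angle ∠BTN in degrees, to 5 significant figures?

37.161°

N is at the origin; NB runs at 22.4° with length 41.2, so B = 41.2·(cos 22.4°, sin 22.4°) = (38.091, 15.700). ∠NBT = 125.7°, so BT runs at 22.4° + (180° − 125.7°) = 76.700° from the x-axis; with |BT| = 20.1, T = B + 20.1·(cos 76.700°, sin 76.700°) = (42.715, 35.261). Then cos ∠BTN = TB·TN / (|TB||TN|), giving 37.161°.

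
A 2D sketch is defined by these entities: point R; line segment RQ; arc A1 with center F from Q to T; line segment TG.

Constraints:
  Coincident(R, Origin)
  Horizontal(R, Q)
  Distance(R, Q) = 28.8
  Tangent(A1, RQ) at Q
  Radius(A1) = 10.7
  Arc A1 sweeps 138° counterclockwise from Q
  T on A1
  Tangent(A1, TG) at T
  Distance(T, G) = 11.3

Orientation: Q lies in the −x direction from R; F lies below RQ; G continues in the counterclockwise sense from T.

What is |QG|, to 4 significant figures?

26.24

R is at the origin; RQ is horizontal with |RQ| = 28.8 and Q on the −x side, so Q = (-28.80, 0.000). Since A1 is tangent to RQ there, FQ ⟂ RQ, so F = Q + (0, -10.7) = (-28.80, -10.70). On A1, Q sits at bearing 90° from F; a 138° counterclockwise sweep puts T at bearing 228°, so T = F + 10.7·(cos 228°, sin 228°) = (-35.96, -18.65). The tangent condition forces FT to be normal to TG, so TG runs along (−sin 228°, cos 228°); with |TG| = 11.3, G = (-27.56, -26.21). Then |QG| = |G − Q| = 26.24.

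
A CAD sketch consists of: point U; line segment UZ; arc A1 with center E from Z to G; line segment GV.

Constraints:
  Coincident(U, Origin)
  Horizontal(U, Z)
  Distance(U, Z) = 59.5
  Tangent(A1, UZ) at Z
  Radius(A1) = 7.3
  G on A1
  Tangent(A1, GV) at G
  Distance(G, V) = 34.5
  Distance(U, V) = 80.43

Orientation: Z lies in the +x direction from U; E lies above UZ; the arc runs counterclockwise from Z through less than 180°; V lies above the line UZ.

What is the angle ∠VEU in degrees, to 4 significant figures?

112.7°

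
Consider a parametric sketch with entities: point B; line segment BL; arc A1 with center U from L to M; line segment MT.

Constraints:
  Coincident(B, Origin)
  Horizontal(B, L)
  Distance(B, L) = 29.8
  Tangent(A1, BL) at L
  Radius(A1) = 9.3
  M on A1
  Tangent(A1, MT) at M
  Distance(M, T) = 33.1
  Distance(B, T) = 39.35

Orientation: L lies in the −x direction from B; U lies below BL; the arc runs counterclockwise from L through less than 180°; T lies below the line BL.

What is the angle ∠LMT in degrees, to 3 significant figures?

110°

Checks: ∠(UL, LB) = 90.00° ✓; |UM| = 9.300 ✓; ∠(UM, MT) = 90.00° ✓; |MT| = 33.10 ✓; |BT| = 39.35 ✓.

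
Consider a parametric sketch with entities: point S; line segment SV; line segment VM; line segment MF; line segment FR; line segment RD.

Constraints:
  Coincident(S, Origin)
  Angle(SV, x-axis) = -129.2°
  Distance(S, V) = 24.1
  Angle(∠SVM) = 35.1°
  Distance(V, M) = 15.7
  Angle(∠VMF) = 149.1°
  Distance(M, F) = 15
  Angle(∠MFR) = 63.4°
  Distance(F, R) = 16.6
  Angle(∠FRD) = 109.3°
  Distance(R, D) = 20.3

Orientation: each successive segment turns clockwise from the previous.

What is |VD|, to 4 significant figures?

4.297

∠MFR = 63.4° gives FR at -61.60° from the x-axis; with |FR| = 16.6, R = (2.390, -5.331). ∠FRD = 109.3° gives RD at -132.3° from the x-axis; with |RD| = 20.3, D = (-11.27, -20.35). Then |VD| = |D − V| = 4.297.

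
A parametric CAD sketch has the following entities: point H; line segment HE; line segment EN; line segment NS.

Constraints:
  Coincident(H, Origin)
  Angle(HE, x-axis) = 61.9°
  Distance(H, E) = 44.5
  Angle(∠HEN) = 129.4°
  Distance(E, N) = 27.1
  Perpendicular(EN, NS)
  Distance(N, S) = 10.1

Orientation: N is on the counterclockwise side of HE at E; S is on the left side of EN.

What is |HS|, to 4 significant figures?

60.44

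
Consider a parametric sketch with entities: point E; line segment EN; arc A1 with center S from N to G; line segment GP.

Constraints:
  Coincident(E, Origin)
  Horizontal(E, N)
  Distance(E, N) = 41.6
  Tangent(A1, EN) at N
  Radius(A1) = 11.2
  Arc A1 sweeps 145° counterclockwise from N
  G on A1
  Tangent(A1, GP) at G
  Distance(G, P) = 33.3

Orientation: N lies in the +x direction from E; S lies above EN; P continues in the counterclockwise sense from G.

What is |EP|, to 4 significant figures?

44.59

On A1, N sits at bearing -90° from S; a 145° counterclockwise sweep puts G at bearing 55°, so G = S + 11.2·(cos 55°, sin 55°) = (48.02, 20.37). The tangent condition forces SG to be normal to GP, so GP runs along (−sin 55°, cos 55°); with |GP| = 33.3, P = (20.75, 39.47). Then |EP| = |P − E| = 44.59.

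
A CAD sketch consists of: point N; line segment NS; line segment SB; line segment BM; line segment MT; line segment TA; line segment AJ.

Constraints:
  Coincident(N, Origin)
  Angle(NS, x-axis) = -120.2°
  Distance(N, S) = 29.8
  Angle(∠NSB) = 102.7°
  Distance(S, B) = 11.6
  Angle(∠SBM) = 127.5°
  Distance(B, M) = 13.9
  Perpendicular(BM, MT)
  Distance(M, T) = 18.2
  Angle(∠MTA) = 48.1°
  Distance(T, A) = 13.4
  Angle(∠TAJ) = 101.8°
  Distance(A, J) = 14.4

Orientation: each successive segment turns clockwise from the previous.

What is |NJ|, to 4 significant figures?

35.32

N is at the origin; NS runs at -120.2° with length 29.8, so S = (-14.99, -25.76). ∠NSB = 102.7° gives SB at 162.5° from the x-axis; with |SB| = 11.6, B = (-26.05, -22.27). ∠SBM = 127.5° gives BM at 110.0° from the x-axis; with |BM| = 13.9, M = (-30.81, -9.205). BM ⟂ MT, so MT runs at 20.00°; with |MT| = 18.2, T = (-13.70, -2.981). ∠MTA = 48.1° gives TA at -111.9° from the x-axis; with |TA| = 13.4, A = (-18.70, -15.41). ∠TAJ = 101.8° gives AJ at 169.9° from the x-axis; with |AJ| = 14.4, J = (-32.88, -12.89). Then |NJ| = |J − N| = 35.32.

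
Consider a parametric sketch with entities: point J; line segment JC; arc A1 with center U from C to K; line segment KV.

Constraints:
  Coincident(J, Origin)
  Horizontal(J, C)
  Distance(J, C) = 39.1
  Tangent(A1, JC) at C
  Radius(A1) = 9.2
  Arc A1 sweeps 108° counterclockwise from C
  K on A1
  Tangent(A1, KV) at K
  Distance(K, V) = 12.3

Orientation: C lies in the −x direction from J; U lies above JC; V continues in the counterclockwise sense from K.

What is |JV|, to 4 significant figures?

41.59

J is at the origin; J and C share the same y with |JC| = 39.1 and C on the −x side, so C = (-39.10, 0.000). A1 meets JC tangentially, so UC is at right angles to JC, so U = C + (0, 9.2) = (-39.10, 9.200). On A1, C sits at bearing -90° from U; a 108° counterclockwise sweep puts K at bearing 18°, so K = U + 9.2·(cos 18°, sin 18°) = (-30.35, 12.04). Since A1 is tangent to KV there, UK ⟂ KV, so KV runs along (−sin 18°, cos 18°); with |KV| = 12.3, V = (-34.15, 23.74). Then |JV| = |V − J| = 41.59.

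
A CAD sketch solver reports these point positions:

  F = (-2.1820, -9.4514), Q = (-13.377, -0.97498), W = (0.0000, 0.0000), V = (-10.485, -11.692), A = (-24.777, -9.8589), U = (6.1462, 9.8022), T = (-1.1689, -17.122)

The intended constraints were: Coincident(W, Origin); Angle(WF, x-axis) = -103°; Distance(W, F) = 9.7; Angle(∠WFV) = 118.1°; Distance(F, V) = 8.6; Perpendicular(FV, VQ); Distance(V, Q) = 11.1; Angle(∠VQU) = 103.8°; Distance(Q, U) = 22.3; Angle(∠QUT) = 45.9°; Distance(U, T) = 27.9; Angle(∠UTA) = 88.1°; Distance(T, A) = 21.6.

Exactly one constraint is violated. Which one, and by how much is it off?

Distance(T, A) = 21.6 — off by 3.10.

W = (0.00, 0.00) ✓; WF at -103.0° ✓; |WF| = 9.700 ✓; ∠WFV = 118.1° ✓; |FV| = 8.600 ✓; ∠(FV, VQ) = 90.00° ✓; |VQ| = 11.10 ✓; ∠VQU = 103.8° ✓; |QU| = 22.30 ✓; ∠QUT = 45.90° ✓; |UT| = 27.90 ✓; ∠UTA = 88.10° ✓; |TA| = 24.70 ✗.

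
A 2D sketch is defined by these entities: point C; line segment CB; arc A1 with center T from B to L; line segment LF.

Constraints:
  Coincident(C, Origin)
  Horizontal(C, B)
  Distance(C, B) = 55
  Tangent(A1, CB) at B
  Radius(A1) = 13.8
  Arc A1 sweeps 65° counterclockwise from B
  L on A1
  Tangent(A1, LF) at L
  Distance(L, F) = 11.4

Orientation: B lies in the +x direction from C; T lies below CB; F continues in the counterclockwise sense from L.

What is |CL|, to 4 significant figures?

43.23

C is at the origin; C and B share the same y with |CB| = 55.0 and B on the +x side, so B = (55.00, 0.000). Since A1 is tangent to CB there, TB ⟂ CB, so T = B + (0, -13.8) = (55.00, -13.80). On A1, B sits at bearing 90° from T; a 65° counterclockwise sweep puts L at bearing 155°, so L = T + 13.8·(cos 155°, sin 155°) = (42.49, -7.968). Then |CL| = |L − C| = 43.23.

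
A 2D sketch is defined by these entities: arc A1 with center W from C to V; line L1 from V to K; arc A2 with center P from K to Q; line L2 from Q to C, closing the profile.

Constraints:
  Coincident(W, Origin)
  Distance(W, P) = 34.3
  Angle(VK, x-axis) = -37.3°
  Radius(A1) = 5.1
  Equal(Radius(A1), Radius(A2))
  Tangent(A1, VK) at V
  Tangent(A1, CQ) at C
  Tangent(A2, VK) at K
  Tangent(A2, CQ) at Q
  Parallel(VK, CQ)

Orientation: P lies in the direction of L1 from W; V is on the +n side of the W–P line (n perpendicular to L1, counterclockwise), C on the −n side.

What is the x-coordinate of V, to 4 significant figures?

3.091

The slot axis is L1's direction at -37.3°, so u = (cos -37.3°, sin -37.3°) = (0.7955, -0.6060) and n = (−sin -37.3°, cos -37.3°) = (0.6060, 0.7955). W is at the origin and P lies 34.3 along u from W, so P = 34.3·u = (27.28, -20.79). Tangency of A1 to both parallel lines with radius 5.1 puts V and C at W ± 5.1·n: V = (3.091, 4.057), C = (-3.091, -4.057). So V.x = 3.091.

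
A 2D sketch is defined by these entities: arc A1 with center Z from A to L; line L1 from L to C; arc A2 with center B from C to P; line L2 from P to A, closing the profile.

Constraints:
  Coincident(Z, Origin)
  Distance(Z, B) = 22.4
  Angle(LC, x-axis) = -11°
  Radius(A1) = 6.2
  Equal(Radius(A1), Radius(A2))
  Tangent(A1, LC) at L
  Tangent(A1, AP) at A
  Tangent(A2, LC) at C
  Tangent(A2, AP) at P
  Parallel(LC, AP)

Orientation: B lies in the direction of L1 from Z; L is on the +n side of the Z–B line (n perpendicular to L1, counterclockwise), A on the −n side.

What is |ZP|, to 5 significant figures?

23.242

The slot axis is L1's direction at -11.0°, so u = (cos -11.0°, sin -11.0°) = (0.98163, -0.19081) and n = (−sin -11.0°, cos -11.0°) = (0.19081, 0.98163). Z is at the origin and B lies 22.4 along u from Z, so B = 22.4·u = (21.988, -4.2741). Tangency of A1 to both parallel lines with radius 6.2 puts L and A at Z ± 6.2·n: L = (1.1830, 6.0861), A = (-1.1830, -6.0861). Equal radii place C and P the same way about B: C = B + 6.2·n = (23.171, 1.8120), P = B − 6.2·n = (20.805, -10.360). Then |ZP| = |P − Z| = 23.242.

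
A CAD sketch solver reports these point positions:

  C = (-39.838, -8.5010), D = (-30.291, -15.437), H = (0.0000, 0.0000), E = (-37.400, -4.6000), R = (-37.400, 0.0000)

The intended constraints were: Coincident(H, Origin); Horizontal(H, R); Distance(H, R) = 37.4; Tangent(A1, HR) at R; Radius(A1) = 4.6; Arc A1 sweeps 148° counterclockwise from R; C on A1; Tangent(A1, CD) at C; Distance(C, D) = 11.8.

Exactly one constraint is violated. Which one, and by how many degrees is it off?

Tangent(A1, CD) at C — off by 3.99°.

H = (0.00, 0.00) ✓; H.y = 0.00, R.y = 0.00 ✓; |HR| = 37.40 ✓; ∠(ER, RH) = 90.00° ✓; |ER| = 4.600 ✓; bearing(E→C) − bearing(E→R) = 148.0° ✓; |EC| = 4.600 ✓; ∠(EC, CD) = 93.99° ✗; |CD| = 11.80 ✓.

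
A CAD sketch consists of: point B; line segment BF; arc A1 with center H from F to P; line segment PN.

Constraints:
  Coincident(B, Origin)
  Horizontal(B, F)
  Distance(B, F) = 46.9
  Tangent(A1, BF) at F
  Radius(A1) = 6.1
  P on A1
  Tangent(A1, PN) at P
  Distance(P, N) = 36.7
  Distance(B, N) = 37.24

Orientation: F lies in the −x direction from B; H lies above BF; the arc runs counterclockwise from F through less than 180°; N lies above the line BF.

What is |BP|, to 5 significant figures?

42.121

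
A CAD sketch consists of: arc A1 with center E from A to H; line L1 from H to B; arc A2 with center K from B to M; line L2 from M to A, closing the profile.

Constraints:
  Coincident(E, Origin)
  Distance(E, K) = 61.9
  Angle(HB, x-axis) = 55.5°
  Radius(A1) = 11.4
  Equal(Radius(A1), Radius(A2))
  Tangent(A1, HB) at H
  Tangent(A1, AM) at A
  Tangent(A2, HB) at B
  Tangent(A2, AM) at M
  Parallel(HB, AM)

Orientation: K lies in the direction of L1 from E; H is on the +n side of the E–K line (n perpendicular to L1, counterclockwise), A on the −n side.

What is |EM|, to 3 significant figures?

62.9

The slot axis is L1's direction at 55.5°, so u = (cos 55.5°, sin 55.5°) = (0.566, 0.824) and n = (−sin 55.5°, cos 55.5°) = (-0.824, 0.566). E is at the origin and K lies 61.9 along u from E, so K = 61.9·u = (35.1, 51.0). Tangency of A1 to both parallel lines with radius 11.4 puts H and A at E ± 11.4·n: H = (-9.40, 6.46), A = (9.40, -6.46). Equal radii place B and M the same way about K: B = K + 11.4·n = (25.7, 57.5), M = K − 11.4·n = (44.5, 44.6). Then |EM| = |M − E| = 62.9.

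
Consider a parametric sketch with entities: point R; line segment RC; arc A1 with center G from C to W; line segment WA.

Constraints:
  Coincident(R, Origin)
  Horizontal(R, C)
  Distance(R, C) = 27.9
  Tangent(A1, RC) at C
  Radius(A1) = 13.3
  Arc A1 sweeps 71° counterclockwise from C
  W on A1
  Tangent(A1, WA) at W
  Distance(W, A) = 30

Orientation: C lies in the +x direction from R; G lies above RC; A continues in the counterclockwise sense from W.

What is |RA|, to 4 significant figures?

62.60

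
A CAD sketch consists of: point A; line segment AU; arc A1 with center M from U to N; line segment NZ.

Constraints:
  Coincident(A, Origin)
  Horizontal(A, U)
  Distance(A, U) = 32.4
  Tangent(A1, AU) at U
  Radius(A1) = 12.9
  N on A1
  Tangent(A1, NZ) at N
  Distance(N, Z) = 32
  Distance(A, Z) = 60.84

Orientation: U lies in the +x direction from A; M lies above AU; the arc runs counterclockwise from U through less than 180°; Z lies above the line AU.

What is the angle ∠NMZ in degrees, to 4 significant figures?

68.04°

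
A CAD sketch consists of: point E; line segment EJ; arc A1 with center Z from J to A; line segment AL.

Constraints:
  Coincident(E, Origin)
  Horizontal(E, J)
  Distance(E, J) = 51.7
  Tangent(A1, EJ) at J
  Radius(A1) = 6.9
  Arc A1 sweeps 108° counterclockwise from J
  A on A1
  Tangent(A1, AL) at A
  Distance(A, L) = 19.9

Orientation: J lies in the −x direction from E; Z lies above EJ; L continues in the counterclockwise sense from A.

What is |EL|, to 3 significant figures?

58.4

E is at the origin; EJ is horizontal with |EJ| = 51.7 and J on the −x side, so J = (-51.7, 0.00). A1 meets EJ tangentially, so ZJ is at right angles to EJ, so Z = J + (0, 6.9) = (-51.7, 6.90). On A1, J sits at bearing -90° from Z; a 108° counterclockwise sweep puts A at bearing 18°, so A = Z + 6.9·(cos 18°, sin 18°) = (-45.1, 9.03). Tangency of A1 to AL means the radius ZA is perpendicular to AL, so AL runs along (−sin 18°, cos 18°); with |AL| = 19.9, L = (-51.3, 28.0). Then |EL| = |L − E| = 58.4.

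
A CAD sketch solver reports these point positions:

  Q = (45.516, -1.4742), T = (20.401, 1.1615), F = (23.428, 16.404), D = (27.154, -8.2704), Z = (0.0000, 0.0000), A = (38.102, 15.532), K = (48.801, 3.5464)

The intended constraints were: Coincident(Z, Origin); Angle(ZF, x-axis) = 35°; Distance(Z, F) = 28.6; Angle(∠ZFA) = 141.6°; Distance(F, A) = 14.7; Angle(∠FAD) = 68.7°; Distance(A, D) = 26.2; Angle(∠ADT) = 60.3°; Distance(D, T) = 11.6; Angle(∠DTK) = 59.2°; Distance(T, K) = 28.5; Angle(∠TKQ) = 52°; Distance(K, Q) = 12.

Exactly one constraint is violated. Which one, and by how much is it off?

Distance(K, Q) = 12 — off by 6.00.

Z = (0.00, 0.00) ✓; ZF at 35.00° ✓; |ZF| = 28.60 ✓; ∠ZFA = 141.6° ✓; |FA| = 14.70 ✓; ∠FAD = 68.70° ✓; |AD| = 26.20 ✓; ∠ADT = 60.30° ✓; |DT| = 11.60 ✓; ∠DTK = 59.20° ✓; |TK| = 28.50 ✓; ∠TKQ = 52.00° ✓; |KQ| = 6.000 ✗.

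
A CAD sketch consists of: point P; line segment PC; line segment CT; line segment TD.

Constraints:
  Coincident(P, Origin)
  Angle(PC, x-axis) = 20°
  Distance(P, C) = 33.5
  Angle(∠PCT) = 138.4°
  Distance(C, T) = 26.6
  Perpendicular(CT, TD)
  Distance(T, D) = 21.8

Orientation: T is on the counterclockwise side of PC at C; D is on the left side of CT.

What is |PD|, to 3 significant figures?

51.7

∠PCT = 138.4°, so CT runs at 20.0° + (180° − 138.4°) = 61.6° from the x-axis; with |CT| = 26.6, T = C + 26.6·(cos 61.6°, sin 61.6°) = (44.1, 34.9). CT ⟂ TD; with |TD| = 21.8 on the left of CT, D = T + 21.8·(-0.880, 0.476) = (25.0, 45.2). Then |PD| = |D − P| = 51.7.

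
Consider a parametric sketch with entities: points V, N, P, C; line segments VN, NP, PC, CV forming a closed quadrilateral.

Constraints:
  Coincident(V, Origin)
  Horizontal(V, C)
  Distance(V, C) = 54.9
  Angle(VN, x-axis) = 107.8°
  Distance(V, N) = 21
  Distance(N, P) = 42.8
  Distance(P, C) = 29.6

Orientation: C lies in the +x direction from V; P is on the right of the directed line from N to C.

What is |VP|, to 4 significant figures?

27.37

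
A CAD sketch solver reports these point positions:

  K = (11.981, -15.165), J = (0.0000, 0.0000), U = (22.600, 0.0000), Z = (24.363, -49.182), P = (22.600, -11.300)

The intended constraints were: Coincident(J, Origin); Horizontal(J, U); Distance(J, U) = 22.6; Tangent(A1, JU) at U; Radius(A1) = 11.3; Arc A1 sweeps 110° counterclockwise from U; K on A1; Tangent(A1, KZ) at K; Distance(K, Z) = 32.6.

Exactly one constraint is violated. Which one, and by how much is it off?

Distance(K, Z) = 32.6 — off by 3.60.

J = (0.00, 0.00) ✓; J.y = 0.00, U.y = 0.00 ✓; |JU| = 22.60 ✓; ∠(PU, UJ) = 90.00° ✓; |PU| = 11.30 ✓; bearing(P→K) − bearing(P→U) = 110.0° ✓; |PK| = 11.30 ✓; ∠(PK, KZ) = 90.00° ✓; |KZ| = 36.20 ✗.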